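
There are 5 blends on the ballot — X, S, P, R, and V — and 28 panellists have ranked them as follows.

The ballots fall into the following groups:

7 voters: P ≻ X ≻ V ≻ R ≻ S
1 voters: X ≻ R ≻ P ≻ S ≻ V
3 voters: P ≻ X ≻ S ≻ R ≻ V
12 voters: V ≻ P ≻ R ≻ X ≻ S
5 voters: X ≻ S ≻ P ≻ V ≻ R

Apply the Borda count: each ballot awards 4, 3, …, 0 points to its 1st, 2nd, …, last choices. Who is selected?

Borda scores:
  X: 7·3 + 4 + 3·3 + 12·1 + 5·4 = 66
  S: 7·0 + 1 + 3·2 + 12·0 + 5·3 = 22
  P: 7·4 + 2 + 3·4 + 12·3 + 5·2 = 88
  R: 7·1 + 3 + 3·1 + 12·2 + 5·0 = 37
  V: 7·2 + 0 + 3·0 + 12·4 + 5·1 = 67
P has the highest total.

P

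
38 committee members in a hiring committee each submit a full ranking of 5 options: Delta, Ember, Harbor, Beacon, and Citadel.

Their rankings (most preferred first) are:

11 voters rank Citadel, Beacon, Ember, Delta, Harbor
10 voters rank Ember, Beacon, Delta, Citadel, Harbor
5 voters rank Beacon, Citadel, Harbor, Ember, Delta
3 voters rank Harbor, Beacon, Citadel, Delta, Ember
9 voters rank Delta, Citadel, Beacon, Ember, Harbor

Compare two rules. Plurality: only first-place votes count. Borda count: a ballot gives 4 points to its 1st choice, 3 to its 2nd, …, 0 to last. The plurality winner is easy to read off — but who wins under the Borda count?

Plurality first-place counts: Delta 9, Ember 10, Harbor 3, Beacon 5, Citadel 11 → Citadel.
Borda totals: Delta 70, Ember 76, Harbor 22, Beacon 110, Citadel 102 → Beacon.

Beacon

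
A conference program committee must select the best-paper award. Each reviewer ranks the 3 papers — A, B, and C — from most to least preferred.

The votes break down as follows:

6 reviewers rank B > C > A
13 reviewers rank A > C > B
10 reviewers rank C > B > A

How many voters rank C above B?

Ballots ranking C above B: 13+10 = 23.
Ballots ranking B above C: 6.
So 23 of 29 voters prefer C to B.

23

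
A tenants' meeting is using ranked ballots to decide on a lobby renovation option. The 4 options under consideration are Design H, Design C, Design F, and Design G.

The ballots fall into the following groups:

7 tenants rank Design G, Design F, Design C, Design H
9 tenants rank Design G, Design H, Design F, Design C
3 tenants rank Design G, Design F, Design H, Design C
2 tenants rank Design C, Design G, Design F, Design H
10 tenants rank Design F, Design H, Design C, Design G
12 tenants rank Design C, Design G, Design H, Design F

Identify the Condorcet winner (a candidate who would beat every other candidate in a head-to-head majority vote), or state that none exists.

No Condorcet winner

Head-to-head results (43 voters total):
Design H vs Design C: Design H wins 22–21.
Design H vs Design F: Design F wins 22–21.
Design H vs Design G: Design G wins 33–10.
Design C vs Design F: Design F wins 29–14.
Design C vs Design G: Design C wins 24–19.
Design F vs Design G: Design G wins 33–10.
No candidate beats all others: Design H beats Design C beats Design G beats Design H, a majority cycle.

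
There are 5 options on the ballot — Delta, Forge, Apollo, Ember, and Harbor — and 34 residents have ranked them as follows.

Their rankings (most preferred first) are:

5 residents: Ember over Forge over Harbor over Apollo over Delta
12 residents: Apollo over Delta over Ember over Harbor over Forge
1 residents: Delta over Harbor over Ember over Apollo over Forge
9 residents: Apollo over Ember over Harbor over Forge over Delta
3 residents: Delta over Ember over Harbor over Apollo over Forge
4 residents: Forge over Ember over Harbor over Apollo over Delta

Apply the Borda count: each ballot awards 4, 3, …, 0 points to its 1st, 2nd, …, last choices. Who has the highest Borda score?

Borda scores:
  Delta: 5·0 + 12·3 + 4 + 9·0 + 3·4 + 4·0 = 52
  Forge: 5·3 + 12·0 + 0 + 9·1 + 3·0 + 4·4 = 40
  Apollo: 5·1 + 12·4 + 1 + 9·4 + 3·1 + 4·1 = 97
  Ember: 5·4 + 12·2 + 2 + 9·3 + 3·3 + 4·3 = 94
  Harbor: 5·2 + 12·1 + 3 + 9·2 + 3·2 + 4·2 = 57
Apollo has the highest total.

Apollo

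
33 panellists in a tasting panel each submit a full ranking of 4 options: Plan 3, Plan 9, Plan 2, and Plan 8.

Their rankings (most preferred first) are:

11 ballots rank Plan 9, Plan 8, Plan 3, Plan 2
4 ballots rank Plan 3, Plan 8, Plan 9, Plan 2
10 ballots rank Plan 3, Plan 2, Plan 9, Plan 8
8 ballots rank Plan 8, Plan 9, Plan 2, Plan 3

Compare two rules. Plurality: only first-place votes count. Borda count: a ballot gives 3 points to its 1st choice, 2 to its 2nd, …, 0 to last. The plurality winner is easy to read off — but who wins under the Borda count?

Plurality first-place counts: Plan 3 14, Plan 9 11, Plan 2 0, Plan 8 8 → Plan 3.
Borda totals: Plan 3 53, Plan 9 63, Plan 2 28, Plan 8 54 → Plan 9.

Plan 9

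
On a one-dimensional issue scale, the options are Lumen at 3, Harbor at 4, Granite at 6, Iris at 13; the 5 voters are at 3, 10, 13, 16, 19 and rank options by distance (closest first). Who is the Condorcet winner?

Iris

With single-peaked preferences on a line, the Condorcet winner is the candidate closest to the median voter.
The median voter (position 13) is closest to Iris at 13.
Check: Iris vs Harbor — voters closer to Iris: 4 of 5.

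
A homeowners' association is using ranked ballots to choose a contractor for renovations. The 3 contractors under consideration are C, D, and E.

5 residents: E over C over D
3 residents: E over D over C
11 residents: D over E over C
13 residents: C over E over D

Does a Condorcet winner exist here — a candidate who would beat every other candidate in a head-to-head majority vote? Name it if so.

E

Head-to-head results (32 voters total):
C vs D: C wins 18–14.
C vs E: E wins 19–13.
D vs E: E wins 21–11.
E beats each rival — C (19–13), D (21–11) — so E is the Condorcet winner.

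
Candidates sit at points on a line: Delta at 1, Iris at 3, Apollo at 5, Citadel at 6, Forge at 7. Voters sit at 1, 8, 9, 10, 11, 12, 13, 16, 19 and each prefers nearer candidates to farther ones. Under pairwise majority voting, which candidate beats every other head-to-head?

With single-peaked preferences on a line, the Condorcet winner is the candidate closest to the median voter.
The median voter (position 11) is closest to Forge at 7.
Check: Forge vs Citadel — voters closer to Forge: 8 of 9.

Forge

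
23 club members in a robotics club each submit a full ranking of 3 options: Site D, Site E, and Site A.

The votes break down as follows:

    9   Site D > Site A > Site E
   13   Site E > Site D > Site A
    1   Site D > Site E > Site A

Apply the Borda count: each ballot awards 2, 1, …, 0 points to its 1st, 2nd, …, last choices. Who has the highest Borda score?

Site D

Borda scores:
  Site D: 9·2 + 13·1 + 2 = 33
  Site E: 9·0 + 13·2 + 1 = 27
  Site A: 9·1 + 13·0 + 0 = 9
Site D has the highest total.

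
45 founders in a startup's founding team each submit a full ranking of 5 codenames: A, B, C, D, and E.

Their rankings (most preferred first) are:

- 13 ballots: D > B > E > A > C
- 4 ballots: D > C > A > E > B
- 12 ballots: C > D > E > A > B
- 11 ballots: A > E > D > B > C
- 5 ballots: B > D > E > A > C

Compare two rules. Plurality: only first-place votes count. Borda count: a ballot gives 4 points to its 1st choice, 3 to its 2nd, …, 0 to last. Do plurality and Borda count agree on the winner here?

Plurality first-place counts: A 11, B 5, C 12, D 17, E 0 → D.
Borda totals: A 82, B 70, C 60, D 141, E 97 → D.
The two rules agree on D.

Yes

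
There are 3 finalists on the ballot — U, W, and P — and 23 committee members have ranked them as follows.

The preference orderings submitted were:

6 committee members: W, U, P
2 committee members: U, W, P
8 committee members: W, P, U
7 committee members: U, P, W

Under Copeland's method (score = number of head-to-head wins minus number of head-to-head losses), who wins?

W

Pairwise results:
  U vs W: W wins 14–9.
  U vs P: U wins 15–8.
  W vs P: W wins 16–7.
Copeland scores (wins − losses):
  U: 1 − 1 = 0
  W: 2 − 0 = 2
  P: 0 − 2 = -2
W has the best Copeland score.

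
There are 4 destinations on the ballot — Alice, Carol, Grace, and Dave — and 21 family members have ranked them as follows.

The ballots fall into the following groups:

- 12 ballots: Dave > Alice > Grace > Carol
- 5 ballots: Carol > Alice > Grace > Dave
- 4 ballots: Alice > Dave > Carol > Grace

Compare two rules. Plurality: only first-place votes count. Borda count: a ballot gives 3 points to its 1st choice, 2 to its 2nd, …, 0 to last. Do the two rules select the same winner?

Plurality first-place counts: Alice 4, Carol 5, Grace 0, Dave 12 → Dave.
Borda totals: Alice 46, Carol 19, Grace 17, Dave 44 → Alice.
The two rules disagree: plurality picks Dave, Borda picks Alice.

No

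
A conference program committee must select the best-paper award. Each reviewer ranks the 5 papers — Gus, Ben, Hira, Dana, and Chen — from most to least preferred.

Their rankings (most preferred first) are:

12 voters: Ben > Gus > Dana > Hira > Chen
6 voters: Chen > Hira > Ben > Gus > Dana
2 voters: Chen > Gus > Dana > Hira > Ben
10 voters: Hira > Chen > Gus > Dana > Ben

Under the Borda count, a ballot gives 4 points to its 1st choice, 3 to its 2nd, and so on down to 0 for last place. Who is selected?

Hira

Borda scores:
  Gus: 12·3 + 6·1 + 2·3 + 10·2 = 68
  Ben: 12·4 + 6·2 + 2·0 + 10·0 = 60
  Hira: 12·1 + 6·3 + 2·1 + 10·4 = 72
  Dana: 12·2 + 6·0 + 2·2 + 10·1 = 38
  Chen: 12·0 + 6·4 + 2·4 + 10·3 = 62
Hira has the highest total.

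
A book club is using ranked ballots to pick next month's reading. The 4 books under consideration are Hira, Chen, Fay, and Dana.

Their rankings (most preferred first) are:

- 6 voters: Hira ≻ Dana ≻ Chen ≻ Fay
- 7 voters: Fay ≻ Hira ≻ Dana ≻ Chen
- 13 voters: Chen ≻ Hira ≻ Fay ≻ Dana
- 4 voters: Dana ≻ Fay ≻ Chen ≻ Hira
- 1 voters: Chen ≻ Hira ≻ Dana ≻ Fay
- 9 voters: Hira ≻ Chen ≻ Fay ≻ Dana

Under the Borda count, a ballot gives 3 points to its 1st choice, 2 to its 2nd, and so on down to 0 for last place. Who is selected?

Borda scores:
  Hira: 6·3 + 7·2 + 13·2 + 4·0 + 2 + 9·3 = 87
  Chen: 6·1 + 7·0 + 13·3 + 4·1 + 3 + 9·2 = 70
  Fay: 6·0 + 7·3 + 13·1 + 4·2 + 0 + 9·1 = 51
  Dana: 6·2 + 7·1 + 13·0 + 4·3 + 1 + 9·0 = 32
Hira has the highest total.

Hira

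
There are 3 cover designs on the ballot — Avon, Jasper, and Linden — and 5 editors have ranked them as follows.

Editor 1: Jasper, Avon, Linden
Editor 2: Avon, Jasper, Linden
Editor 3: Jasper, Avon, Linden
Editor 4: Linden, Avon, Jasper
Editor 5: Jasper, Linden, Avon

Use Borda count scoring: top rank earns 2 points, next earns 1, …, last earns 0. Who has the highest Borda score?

Jasper

Borda scores:
  Avon: 1 + 2 + 1 + 1 + 0 = 5
  Jasper: 2 + 1 + 2 + 0 + 2 = 7
  Linden: 0 + 0 + 0 + 2 + 1 = 3
Jasper has the highest total.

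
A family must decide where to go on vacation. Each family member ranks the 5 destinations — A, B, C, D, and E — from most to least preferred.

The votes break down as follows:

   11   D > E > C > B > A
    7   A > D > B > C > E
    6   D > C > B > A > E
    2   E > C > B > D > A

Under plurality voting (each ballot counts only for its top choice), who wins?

D

First-place vote totals:
  A: 7
  B: 0
  C: 0
  D: 17
  E: 2
D has the most first-place votes.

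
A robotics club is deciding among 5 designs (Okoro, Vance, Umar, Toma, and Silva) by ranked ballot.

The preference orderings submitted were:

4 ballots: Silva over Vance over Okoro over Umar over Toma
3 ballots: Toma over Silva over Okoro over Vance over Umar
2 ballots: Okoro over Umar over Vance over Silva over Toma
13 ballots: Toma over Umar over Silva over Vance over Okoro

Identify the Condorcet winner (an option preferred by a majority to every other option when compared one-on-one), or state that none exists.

Toma

Head-to-head results (22 voters total):
Okoro vs Vance: Vance wins 17–5.
Okoro vs Umar: Umar wins 13–9.
Okoro vs Toma: Toma wins 16–6.
Okoro vs Silva: Silva wins 20–2.
Vance vs Umar: Umar wins 15–7.
Vance vs Toma: Toma wins 16–6.
Vance vs Silva: Silva wins 20–2.
Umar vs Toma: Toma wins 16–6.
Umar vs Silva: Umar wins 15–7.
Toma vs Silva: Toma wins 16–6.
Toma beats each rival — Okoro (16–6), Vance (16–6), Umar (16–6), Silva (16–6) — so Toma is the Condorcet winner.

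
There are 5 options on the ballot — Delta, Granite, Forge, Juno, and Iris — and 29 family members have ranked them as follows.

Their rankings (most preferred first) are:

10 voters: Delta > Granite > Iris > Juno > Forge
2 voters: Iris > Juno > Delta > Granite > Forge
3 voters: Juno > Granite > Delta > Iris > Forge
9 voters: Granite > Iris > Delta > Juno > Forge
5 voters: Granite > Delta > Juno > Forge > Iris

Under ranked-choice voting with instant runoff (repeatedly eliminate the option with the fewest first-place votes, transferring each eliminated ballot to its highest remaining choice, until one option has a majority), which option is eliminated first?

Forge

Round 1: Granite 14, Delta 10, Juno 3, Iris 2, Forge 0. Forge has the fewest and is eliminated.
Round 2: Granite 14, Delta 10, Juno 3, Iris 2. Iris has the fewest and is eliminated.
Round 3: Granite 14, Delta 10, Juno 5. Juno has the fewest and is eliminated.
Round 4: Granite 17, Delta 12. Granite has a majority.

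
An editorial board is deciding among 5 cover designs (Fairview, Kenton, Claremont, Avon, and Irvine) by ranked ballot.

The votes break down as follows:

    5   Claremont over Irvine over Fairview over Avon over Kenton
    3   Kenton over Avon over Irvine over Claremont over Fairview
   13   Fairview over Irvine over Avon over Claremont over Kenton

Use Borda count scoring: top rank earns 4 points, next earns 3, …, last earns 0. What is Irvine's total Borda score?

60

Borda scores:
  Fairview: 5·2 + 3·0 + 13·4 = 62
  Kenton: 5·0 + 3·4 + 13·0 = 12
  Claremont: 5·4 + 3·1 + 13·1 = 36
  Avon: 5·1 + 3·3 + 13·2 = 40
  Irvine: 5·3 + 3·2 + 13·3 = 60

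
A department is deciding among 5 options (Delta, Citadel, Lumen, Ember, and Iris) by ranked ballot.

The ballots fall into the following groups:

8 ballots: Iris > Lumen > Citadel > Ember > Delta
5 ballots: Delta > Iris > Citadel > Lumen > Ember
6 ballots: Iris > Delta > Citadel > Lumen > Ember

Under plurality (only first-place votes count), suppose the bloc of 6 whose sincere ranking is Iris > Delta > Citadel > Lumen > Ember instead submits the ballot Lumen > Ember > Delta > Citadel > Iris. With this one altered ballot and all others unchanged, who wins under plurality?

First-place totals with the altered ballot: Delta 5, Citadel 0, Lumen 6, Ember 0, Iris 8.
The winner is unchanged: still Iris.

Iris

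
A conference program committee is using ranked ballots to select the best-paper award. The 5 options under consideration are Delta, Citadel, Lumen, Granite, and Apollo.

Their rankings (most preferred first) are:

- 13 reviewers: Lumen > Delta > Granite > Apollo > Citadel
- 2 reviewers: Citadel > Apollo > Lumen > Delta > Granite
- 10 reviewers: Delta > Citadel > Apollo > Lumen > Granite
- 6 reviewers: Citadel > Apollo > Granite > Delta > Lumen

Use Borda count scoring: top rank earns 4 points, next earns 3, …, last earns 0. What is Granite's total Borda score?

Borda scores:
  Delta: 13·3 + 2·1 + 10·4 + 6·1 = 87
  Citadel: 13·0 + 2·4 + 10·3 + 6·4 = 62
  Lumen: 13·4 + 2·2 + 10·1 + 6·0 = 66
  Granite: 13·2 + 2·0 + 10·0 + 6·2 = 38
  Apollo: 13·1 + 2·3 + 10·2 + 6·3 = 57

38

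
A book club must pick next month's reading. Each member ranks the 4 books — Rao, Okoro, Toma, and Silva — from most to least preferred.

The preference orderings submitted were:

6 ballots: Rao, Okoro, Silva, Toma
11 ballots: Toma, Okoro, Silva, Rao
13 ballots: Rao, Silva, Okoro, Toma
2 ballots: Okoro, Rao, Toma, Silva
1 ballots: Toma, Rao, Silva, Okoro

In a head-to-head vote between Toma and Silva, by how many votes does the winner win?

Ballots ranking Toma above Silva: 11+2+1 = 14.
Ballots ranking Silva above Toma: 6+13 = 19.
Silva wins 19–14, a margin of 5.

5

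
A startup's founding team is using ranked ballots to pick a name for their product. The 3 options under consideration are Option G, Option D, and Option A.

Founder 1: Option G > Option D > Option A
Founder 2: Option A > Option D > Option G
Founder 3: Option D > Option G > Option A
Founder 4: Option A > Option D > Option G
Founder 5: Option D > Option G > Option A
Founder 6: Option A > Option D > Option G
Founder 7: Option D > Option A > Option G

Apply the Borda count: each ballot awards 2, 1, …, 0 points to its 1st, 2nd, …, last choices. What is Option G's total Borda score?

Borda scores:
  Option G: 2 + 0 + 1 + 0 + 1 + 0 + 0 = 4
  Option D: 1 + 1 + 2 + 1 + 2 + 1 + 2 = 10
  Option A: 0 + 2 + 0 + 2 + 0 + 2 + 1 = 7

4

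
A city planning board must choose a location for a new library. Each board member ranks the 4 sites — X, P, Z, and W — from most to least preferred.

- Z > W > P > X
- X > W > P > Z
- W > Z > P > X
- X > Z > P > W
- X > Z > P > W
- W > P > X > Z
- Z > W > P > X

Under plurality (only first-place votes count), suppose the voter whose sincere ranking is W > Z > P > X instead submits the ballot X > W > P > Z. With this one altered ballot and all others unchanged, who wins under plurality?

X

First-place totals with the altered ballot: X 4, P 0, Z 2, W 1.
The winner is unchanged: still X.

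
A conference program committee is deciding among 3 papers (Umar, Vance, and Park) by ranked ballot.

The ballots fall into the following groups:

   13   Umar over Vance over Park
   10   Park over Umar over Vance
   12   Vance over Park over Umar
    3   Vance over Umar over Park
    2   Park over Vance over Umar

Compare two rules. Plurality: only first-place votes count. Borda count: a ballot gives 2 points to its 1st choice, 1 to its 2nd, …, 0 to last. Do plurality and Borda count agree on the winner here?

Plurality first-place counts: Umar 13, Vance 15, Park 12 → Vance.
Borda totals: Umar 39, Vance 45, Park 36 → Vance.
The two rules agree on Vance.

Yes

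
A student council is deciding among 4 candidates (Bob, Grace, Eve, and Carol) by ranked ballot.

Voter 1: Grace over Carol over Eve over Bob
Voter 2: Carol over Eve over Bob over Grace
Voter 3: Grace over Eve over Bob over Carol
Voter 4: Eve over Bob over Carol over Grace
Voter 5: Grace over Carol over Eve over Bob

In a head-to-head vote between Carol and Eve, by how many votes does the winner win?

Ballots ranking Carol above Eve: 3.
Ballots ranking Eve above Carol: 2.
Carol wins 3–2, a margin of 1.

1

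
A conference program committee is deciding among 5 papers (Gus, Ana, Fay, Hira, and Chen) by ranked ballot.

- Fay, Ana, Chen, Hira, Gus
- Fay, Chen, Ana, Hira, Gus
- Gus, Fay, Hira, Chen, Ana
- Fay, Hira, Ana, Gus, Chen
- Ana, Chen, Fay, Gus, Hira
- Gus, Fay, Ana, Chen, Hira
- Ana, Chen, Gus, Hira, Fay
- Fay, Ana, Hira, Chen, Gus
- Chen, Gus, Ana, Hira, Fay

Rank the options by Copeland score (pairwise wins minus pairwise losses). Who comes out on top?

Pairwise results:
  Gus vs Ana: Ana wins 6–3.
  Gus vs Fay: Fay wins 5–4.
  Gus vs Hira: Gus wins 5–4.
  Gus vs Chen: Chen wins 6–3.
  Ana vs Fay: Fay wins 6–3.
  Ana vs Hira: Ana wins 7–2.
  Ana vs Chen: Ana wins 6–3.
  Fay vs Hira: Fay wins 7–2.
  Fay vs Chen: Fay wins 6–3.
  Hira vs Chen: Chen wins 6–3.
Copeland scores (wins − losses):
  Gus: 1 − 3 = -2
  Ana: 3 − 1 = 2
  Fay: 4 − 0 = 4
  Hira: 0 − 4 = -4
  Chen: 2 − 2 = 0
Fay has the best Copeland score.

Fay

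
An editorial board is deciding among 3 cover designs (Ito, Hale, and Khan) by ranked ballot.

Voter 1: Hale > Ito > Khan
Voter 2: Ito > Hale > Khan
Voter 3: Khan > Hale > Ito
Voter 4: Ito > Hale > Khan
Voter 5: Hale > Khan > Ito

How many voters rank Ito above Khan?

3

Ballots ranking Ito above Khan: 3.
Ballots ranking Khan above Ito: 2.
So 3 of 5 voters prefer Ito to Khan.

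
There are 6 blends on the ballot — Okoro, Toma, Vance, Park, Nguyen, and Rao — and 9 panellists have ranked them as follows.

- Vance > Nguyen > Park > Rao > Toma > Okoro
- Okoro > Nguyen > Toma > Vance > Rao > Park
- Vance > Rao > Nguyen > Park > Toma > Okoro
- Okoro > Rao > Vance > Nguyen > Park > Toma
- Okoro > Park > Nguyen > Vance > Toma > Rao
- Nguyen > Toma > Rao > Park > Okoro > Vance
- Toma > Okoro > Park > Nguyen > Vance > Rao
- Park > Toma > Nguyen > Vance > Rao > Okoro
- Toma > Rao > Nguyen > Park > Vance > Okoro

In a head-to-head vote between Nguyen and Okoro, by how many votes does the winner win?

Ballots ranking Nguyen above Okoro: 5.
Ballots ranking Okoro above Nguyen: 4.
Nguyen wins 5–4, a margin of 1.

1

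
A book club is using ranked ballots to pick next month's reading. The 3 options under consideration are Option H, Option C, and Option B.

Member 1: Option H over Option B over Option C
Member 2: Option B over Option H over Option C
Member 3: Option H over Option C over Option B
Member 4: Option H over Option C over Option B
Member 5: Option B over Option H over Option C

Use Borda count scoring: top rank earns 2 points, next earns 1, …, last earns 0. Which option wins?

Option H

Borda scores:
  Option H: 2 + 1 + 2 + 2 + 1 = 8
  Option C: 0 + 0 + 1 + 1 + 0 = 2
  Option B: 1 + 2 + 0 + 0 + 2 = 5
Option H has the highest total.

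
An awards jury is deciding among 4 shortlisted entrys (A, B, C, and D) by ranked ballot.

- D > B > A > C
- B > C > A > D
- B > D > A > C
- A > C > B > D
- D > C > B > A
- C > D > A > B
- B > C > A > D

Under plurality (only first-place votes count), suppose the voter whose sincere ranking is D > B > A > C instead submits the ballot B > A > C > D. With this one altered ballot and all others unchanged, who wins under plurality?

First-place totals with the altered ballot: A 1, B 4, C 1, D 1.
The winner is unchanged: still B.

B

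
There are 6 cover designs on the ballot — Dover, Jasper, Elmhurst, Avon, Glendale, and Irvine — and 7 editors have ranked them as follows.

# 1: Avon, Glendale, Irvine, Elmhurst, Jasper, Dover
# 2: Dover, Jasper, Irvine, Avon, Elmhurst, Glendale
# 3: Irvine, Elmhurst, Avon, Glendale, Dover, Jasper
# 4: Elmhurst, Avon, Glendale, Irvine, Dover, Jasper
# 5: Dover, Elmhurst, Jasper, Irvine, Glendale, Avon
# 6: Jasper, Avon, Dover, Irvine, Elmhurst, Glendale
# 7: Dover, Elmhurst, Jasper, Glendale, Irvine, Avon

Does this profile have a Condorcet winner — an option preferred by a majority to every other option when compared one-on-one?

Head-to-head results (7 voters total):
Dover vs Jasper: Dover wins 5–2.
Dover vs Elmhurst: Dover wins 4–3.
Dover vs Avon: Avon wins 4–3.
Dover vs Glendale: Dover wins 4–3.
Dover vs Irvine: Dover wins 4–3.
Jasper vs Elmhurst: Elmhurst wins 5–2.
Jasper vs Avon: Jasper wins 4–3.
Jasper vs Glendale: Jasper wins 4–3.
Jasper vs Irvine: Jasper wins 4–3.
Elmhurst vs Avon: Elmhurst wins 4–3.
Elmhurst vs Glendale: Elmhurst wins 6–1.
Elmhurst vs Irvine: Irvine wins 4–3.
Avon vs Glendale: Avon wins 5–2.
Avon vs Irvine: Irvine wins 4–3.
Glendale vs Irvine: Irvine wins 4–3.
No candidate beats all others: Dover beats Jasper beats Avon beats Dover, a majority cycle.

No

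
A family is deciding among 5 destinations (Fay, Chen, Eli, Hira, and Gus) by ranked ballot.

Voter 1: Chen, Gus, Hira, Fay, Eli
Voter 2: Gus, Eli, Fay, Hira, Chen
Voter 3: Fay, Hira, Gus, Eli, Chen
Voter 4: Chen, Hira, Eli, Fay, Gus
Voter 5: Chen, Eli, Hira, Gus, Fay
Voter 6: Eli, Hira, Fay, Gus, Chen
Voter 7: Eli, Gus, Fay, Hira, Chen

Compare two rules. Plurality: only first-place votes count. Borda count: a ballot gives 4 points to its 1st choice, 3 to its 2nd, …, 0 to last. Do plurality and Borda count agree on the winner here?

Plurality first-place counts: Fay 1, Chen 3, Eli 2, Hira 0, Gus 1 → Chen.
Borda totals: Fay 12, Chen 12, Eli 17, Hira 15, Gus 14 → Eli.
The two rules disagree: plurality picks Chen, Borda picks Eli.

No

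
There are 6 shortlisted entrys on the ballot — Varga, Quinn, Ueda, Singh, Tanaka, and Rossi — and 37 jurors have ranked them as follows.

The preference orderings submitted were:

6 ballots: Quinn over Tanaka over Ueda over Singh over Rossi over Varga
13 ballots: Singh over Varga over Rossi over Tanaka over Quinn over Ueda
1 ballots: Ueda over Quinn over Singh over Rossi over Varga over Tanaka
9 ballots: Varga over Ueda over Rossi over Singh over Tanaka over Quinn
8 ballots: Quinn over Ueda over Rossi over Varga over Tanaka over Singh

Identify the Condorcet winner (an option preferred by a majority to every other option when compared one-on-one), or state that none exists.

Head-to-head results (37 voters total):
Varga vs Quinn: Varga wins 22–15.
Varga vs Ueda: Varga wins 22–15.
Varga vs Singh: Singh wins 20–17.
Varga vs Tanaka: Varga wins 31–6.
Varga vs Rossi: Varga wins 22–15.
Quinn vs Ueda: Quinn wins 27–10.
Quinn vs Singh: Singh wins 22–15.
Quinn vs Tanaka: Tanaka wins 22–15.
Quinn vs Rossi: Rossi wins 22–15.
Ueda vs Singh: Ueda wins 24–13.
Ueda vs Tanaka: Tanaka wins 19–18.
Ueda vs Rossi: Ueda wins 24–13.
Singh vs Tanaka: Singh wins 23–14.
Singh vs Rossi: Singh wins 20–17.
Tanaka vs Rossi: Rossi wins 31–6.
No candidate beats all others: Varga beats Ueda beats Singh beats Varga, a majority cycle.

No Condorcet winner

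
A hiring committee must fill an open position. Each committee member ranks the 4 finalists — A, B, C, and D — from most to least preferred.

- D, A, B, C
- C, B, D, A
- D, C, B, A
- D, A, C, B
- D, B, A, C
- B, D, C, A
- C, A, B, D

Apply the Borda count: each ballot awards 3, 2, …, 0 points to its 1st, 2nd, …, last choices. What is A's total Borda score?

7

Borda scores:
  A: 2 + 0 + 0 + 2 + 1 + 0 + 2 = 7
  B: 1 + 2 + 1 + 0 + 2 + 3 + 1 = 10
  C: 0 + 3 + 2 + 1 + 0 + 1 + 3 = 10
  D: 3 + 1 + 3 + 3 + 3 + 2 + 0 = 15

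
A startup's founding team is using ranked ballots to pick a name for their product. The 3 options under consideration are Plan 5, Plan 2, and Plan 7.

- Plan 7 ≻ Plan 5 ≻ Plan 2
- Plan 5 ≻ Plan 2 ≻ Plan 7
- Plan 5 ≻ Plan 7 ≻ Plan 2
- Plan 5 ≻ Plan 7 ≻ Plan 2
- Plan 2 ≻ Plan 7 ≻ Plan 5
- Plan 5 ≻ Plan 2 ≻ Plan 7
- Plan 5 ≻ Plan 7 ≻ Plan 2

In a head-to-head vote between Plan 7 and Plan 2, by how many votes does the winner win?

Ballots ranking Plan 7 above Plan 2: 4.
Ballots ranking Plan 2 above Plan 7: 3.
Plan 7 wins 4–3, a margin of 1.

1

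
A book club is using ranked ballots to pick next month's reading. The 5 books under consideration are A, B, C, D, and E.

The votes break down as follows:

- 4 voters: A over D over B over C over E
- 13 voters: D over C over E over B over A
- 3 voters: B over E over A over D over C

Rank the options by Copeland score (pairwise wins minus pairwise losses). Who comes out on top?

D

Pairwise results:
  A vs B: B wins 16–4.
  A vs C: C wins 13–7.
  A vs D: D wins 13–7.
  A vs E: E wins 16–4.
  B vs C: C wins 13–7.
  B vs D: D wins 17–3.
  B vs E: E wins 13–7.
  C vs D: D wins 20–0.
  C vs E: C wins 17–3.
  D vs E: D wins 17–3.
Copeland scores (wins − losses):
  A: 0 − 4 = -4
  B: 1 − 3 = -2
  C: 3 − 1 = 2
  D: 4 − 0 = 4
  E: 2 − 2 = 0
D has the best Copeland score.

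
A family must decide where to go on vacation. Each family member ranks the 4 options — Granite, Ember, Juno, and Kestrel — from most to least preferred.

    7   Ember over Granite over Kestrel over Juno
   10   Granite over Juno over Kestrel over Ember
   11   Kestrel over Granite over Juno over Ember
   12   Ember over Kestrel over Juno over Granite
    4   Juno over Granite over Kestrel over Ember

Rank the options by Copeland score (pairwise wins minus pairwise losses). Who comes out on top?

Pairwise results:
  Granite vs Ember: Granite wins 25–19.
  Granite vs Juno: Granite wins 28–16.
  Granite vs Kestrel: Kestrel wins 23–21.
  Ember vs Juno: Juno wins 25–19.
  Ember vs Kestrel: Kestrel wins 25–19.
  Juno vs Kestrel: Kestrel wins 30–14.
Copeland scores (wins − losses):
  Granite: 2 − 1 = 1
  Ember: 0 − 3 = -3
  Juno: 1 − 2 = -1
  Kestrel: 3 − 0 = 3
Kestrel has the best Copeland score.

Kestrel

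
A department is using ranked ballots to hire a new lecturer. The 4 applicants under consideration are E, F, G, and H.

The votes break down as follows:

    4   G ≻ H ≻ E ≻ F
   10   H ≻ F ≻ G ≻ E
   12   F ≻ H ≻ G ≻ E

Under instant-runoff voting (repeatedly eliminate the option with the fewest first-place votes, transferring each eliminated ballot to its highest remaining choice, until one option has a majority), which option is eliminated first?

E

Round 1: F 12, H 10, G 4, E 0. E has the fewest and is eliminated.
Round 2: F 12, H 10, G 4. G has the fewest and is eliminated.
Round 3: H 14, F 12. H has a majority.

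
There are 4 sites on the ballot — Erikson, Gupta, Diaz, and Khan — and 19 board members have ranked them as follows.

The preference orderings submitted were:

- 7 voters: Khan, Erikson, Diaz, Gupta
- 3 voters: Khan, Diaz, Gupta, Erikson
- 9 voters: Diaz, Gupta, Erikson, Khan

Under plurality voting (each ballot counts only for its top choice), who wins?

First-place vote totals:
  Erikson: 0
  Gupta: 0
  Diaz: 9
  Khan: 10
Khan has the most first-place votes.

Khan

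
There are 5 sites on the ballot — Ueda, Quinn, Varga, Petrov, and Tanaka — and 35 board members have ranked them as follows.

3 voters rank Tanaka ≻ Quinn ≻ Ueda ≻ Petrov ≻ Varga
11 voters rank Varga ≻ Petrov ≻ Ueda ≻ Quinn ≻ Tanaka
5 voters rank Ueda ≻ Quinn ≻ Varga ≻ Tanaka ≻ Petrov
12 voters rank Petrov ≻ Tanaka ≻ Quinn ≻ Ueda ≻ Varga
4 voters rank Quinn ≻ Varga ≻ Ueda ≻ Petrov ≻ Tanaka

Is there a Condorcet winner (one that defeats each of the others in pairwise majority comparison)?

Head-to-head results (35 voters total):
Ueda vs Quinn: Quinn wins 19–16.
Ueda vs Varga: Ueda wins 20–15.
Ueda vs Petrov: Petrov wins 23–12.
Ueda vs Tanaka: Ueda wins 20–15.
Quinn vs Varga: Quinn wins 24–11.
Quinn vs Petrov: Petrov wins 23–12.
Quinn vs Tanaka: Quinn wins 20–15.
Varga vs Petrov: Varga wins 20–15.
Varga vs Tanaka: Varga wins 20–15.
Petrov vs Tanaka: Petrov wins 27–8.
No candidate beats all others: Ueda beats Varga beats Petrov beats Ueda, a majority cycle.

No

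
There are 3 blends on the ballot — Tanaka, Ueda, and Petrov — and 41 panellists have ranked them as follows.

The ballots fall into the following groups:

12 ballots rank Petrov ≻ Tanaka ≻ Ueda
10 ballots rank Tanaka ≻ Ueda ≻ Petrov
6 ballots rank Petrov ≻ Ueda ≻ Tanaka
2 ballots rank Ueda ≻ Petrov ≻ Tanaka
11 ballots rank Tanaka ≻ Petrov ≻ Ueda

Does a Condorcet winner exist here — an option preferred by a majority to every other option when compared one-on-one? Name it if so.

Tanaka

Head-to-head results (41 voters total):
Tanaka vs Ueda: Tanaka wins 33–8.
Tanaka vs Petrov: Tanaka wins 21–20.
Ueda vs Petrov: Petrov wins 29–12.
Tanaka beats each rival — Ueda (33–8), Petrov (21–20) — so Tanaka is the Condorcet winner.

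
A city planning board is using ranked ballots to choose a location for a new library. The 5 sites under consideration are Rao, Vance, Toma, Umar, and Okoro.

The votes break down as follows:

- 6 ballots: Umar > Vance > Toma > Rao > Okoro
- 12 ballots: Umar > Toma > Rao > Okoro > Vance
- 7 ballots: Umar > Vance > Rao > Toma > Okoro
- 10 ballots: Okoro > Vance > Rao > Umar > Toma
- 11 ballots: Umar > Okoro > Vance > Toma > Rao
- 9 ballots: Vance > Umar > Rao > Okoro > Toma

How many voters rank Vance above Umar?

Ballots ranking Vance above Umar: 10+9 = 19.
Ballots ranking Umar above Vance: 6+12+7+11 = 36.
So 19 of 55 voters prefer Vance to Umar.

19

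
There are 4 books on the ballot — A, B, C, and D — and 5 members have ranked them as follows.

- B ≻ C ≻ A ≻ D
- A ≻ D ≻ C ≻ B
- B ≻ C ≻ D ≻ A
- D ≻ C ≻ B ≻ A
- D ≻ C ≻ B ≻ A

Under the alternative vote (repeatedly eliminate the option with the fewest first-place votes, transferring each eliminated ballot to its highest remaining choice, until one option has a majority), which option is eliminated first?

C

Round 1: B 2, D 2, A 1, C 0. C has the fewest and is eliminated.
Round 2: B 2, D 2, A 1. A has the fewest and is eliminated.
Round 3: D 3, B 2. D has a majority.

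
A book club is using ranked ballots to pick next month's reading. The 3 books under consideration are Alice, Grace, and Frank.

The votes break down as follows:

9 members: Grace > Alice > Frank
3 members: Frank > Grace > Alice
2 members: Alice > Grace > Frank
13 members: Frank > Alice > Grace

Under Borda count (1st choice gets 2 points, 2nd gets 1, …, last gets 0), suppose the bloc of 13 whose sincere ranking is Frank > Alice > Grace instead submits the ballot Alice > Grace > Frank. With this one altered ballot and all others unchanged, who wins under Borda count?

Borda totals with the altered ballot: Alice 39, Grace 36, Frank 6.
The switch changes the winner from Frank to Alice.

Alice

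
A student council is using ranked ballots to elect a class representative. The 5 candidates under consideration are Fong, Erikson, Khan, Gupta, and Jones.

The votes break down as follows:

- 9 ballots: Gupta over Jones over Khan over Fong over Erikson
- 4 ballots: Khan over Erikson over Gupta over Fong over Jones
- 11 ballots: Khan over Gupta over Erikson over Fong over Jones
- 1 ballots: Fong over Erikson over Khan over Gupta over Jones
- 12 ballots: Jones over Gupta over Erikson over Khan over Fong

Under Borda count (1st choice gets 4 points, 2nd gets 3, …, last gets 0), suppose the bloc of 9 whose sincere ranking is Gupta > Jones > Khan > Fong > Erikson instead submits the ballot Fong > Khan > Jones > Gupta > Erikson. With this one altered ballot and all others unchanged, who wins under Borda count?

Khan

Borda totals with the altered ballot: Fong 55, Erikson 61, Khan 101, Gupta 87, Jones 66.
The switch changes the winner from Gupta to Khan.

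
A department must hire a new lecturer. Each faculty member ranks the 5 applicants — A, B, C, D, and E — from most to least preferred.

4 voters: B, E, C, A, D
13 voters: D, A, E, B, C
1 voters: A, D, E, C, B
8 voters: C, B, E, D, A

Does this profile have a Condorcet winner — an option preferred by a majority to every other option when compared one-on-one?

Yes

Head-to-head results (26 voters total):
A vs B: A wins 14–12.
A vs C: A wins 14–12.
A vs D: D wins 21–5.
A vs E: A wins 14–12.
B vs C: B wins 17–9.
B vs D: D wins 14–12.
B vs E: E wins 14–12.
C vs D: D wins 14–12.
C vs E: E wins 18–8.
D vs E: D wins 14–12.
D beats each rival — A (21–5), B (14–12), C (14–12), E (14–12) — so D is the Condorcet winner.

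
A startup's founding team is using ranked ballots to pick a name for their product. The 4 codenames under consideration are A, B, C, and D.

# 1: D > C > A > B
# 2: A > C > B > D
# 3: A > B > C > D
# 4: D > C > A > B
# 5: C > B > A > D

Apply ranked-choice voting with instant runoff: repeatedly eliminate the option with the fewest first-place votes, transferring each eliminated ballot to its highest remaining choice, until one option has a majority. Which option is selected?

A

Round 1: A 2, D 2, C 1, B 0. B has the fewest and is eliminated.
Round 2: A 2, D 2, C 1. C has the fewest and is eliminated.
Round 3: A 3, D 2. A has a majority.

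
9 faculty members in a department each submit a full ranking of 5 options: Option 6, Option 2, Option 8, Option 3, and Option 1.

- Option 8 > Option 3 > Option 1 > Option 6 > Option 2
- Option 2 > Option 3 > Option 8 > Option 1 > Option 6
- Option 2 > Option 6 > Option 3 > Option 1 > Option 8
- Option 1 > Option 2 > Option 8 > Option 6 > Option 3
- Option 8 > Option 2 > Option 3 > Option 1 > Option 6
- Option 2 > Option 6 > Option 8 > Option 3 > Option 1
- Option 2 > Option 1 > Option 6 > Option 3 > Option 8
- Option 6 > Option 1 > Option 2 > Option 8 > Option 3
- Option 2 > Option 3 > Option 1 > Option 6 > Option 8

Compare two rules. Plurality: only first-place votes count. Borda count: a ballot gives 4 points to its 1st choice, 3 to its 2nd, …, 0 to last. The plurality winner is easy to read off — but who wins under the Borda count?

Plurality first-place counts: Option 6 1, Option 2 5, Option 8 2, Option 3 0, Option 1 1 → Option 2.
Borda totals: Option 6 15, Option 2 28, Option 8 15, Option 3 15, Option 1 17 → Option 2.

Option 2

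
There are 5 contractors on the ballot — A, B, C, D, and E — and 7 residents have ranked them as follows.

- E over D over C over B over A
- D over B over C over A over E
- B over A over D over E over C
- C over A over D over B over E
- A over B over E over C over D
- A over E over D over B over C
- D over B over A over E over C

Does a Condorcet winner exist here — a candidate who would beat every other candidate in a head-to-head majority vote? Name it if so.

No Condorcet winner

Head-to-head results (7 voters total):
A vs B: B wins 4–3.
A vs C: A wins 4–3.
A vs D: A wins 4–3.
A vs E: A wins 6–1.
B vs C: B wins 5–2.
B vs D: D wins 5–2.
B vs E: B wins 5–2.
C vs D: D wins 5–2.
C vs E: E wins 5–2.
D vs E: D wins 4–3.
No candidate beats all others: A beats D beats B beats A, a majority cycle.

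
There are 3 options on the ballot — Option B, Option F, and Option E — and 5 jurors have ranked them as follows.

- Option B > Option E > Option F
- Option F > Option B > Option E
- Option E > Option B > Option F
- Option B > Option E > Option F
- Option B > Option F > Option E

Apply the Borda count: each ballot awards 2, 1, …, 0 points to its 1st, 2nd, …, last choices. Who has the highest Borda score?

Option B

Borda scores:
  Option B: 2 + 1 + 1 + 2 + 2 = 8
  Option F: 0 + 2 + 0 + 0 + 1 = 3
  Option E: 1 + 0 + 2 + 1 + 0 = 4
Option B has the highest total.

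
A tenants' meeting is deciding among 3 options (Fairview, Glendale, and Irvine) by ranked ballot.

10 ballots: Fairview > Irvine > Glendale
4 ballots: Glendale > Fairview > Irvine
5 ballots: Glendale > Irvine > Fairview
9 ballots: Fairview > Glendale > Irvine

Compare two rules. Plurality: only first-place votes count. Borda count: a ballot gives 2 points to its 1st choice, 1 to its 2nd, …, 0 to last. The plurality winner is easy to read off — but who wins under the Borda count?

Plurality first-place counts: Fairview 19, Glendale 9, Irvine 0 → Fairview.
Borda totals: Fairview 42, Glendale 27, Irvine 15 → Fairview.

Fairview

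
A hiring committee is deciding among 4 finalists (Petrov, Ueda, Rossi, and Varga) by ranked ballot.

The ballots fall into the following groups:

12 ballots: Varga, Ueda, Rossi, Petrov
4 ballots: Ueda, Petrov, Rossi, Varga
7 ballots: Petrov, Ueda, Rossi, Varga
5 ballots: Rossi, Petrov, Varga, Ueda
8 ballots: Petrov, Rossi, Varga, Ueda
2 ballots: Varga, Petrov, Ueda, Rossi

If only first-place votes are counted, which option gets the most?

Petrov

First-place vote totals:
  Petrov: 15
  Ueda: 4
  Rossi: 5
  Varga: 14
Petrov has the most first-place votes.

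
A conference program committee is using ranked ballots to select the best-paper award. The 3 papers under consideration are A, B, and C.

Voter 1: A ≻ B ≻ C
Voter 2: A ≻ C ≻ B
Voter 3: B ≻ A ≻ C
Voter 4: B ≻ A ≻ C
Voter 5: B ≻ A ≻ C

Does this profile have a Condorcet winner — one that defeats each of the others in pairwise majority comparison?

Yes

Head-to-head results (5 voters total):
A vs B: B wins 3–2.
A vs C: A wins 5–0.
B vs C: B wins 4–1.
B beats each rival — A (3–2), C (4–1) — so B is the Condorcet winner.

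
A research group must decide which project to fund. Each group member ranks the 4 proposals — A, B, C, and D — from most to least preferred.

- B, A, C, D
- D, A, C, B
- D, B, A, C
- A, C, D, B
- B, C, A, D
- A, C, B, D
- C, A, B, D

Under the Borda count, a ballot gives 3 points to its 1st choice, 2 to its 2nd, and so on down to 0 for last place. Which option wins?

A

Borda scores:
  A: 2 + 2 + 1 + 3 + 1 + 3 + 2 = 14
  B: 3 + 0 + 2 + 0 + 3 + 1 + 1 = 10
  C: 1 + 1 + 0 + 2 + 2 + 2 + 3 = 11
  D: 0 + 3 + 3 + 1 + 0 + 0 + 0 = 7
A has the highest total.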